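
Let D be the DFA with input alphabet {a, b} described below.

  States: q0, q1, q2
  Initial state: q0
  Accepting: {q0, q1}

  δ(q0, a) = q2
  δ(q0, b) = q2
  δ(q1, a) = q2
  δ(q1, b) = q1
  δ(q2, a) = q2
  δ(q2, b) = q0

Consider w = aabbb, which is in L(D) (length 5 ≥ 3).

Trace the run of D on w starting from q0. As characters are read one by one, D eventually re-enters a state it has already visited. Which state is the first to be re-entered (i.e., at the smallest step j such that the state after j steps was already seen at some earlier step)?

q2

State sequence: q0 -a-> q2 -a-> q2 -b-> q0 -b-> q2 -b-> q0
First repeat at step 2: q2 was already visited.

The earliest repeat is at step j = 2: D is in q2, which it already visited at step i = 1.
With |Q| = 3, pigeonhole forces a state repeat no later than step 3; the substring read between the first and second visits to that state can be pumped.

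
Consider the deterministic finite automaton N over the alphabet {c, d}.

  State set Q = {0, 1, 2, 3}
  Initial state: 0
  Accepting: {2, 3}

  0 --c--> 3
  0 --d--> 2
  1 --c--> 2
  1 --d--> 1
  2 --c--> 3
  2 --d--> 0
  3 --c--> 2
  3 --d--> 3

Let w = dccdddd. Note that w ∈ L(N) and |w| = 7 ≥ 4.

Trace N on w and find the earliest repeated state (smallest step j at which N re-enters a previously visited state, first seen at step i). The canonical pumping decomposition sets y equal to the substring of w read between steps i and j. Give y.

Run of N on w = d c c d d d d:
  step 0: 0  (start)
  step 1: 2  (read d: 0→2)
  step 2: 3  (read c: 2→3)
  step 3: 2  (read c: 3→2)   ← first repeat (2 seen earlier)
  step 4: 0  (read d: 2→0)
  step 5: 2  (read d: 0→2)
  step 6: 0  (read d: 2→0)
  step 7: 2  (read d: 0→2)

So i = 1, j = 3, giving x = w[0:1] = d, y = w[1:3] = cc, z = w[3:7] = dddd.
Check: |xy| = 3 ≤ 4 and |y| = 2 ≥ 1. Reading y takes N from 2 back to 2, so every xyⁱz is accepted.

cc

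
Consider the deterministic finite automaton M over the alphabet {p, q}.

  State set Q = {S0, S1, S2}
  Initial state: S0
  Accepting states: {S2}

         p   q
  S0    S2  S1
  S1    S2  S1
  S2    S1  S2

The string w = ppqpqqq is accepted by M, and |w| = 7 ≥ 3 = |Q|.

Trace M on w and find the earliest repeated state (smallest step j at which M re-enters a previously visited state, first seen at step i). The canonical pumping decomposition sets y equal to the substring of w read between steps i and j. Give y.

Run of M on w = p p q p q q q:
  step 0: S0  (start)
  step 1: S2  (read p: S0→S2)
  step 2: S1  (read p: S2→S1)
  step 3: S1  (read q: S1→S1)   ← first repeat (S1 seen earlier)
  step 4: S2  (read p: S1→S2)
  step 5: S2  (read q: S2→S2)
  step 6: S2  (read q: S2→S2)
  step 7: S2  (read q: S2→S2)

So i = 2, j = 3, giving x = w[0:2] = pp, y = w[2:3] = q, z = w[3:7] = pqqq.
Check: |xy| = 3 ≤ 3 and |y| = 1 ≥ 1. Reading y takes M from S1 back to S1, so every xyⁱz is accepted.
Since M has 3 states, any run of length ≥ 3 visits 3+1 states, so by pigeonhole some state repeats within the first 3 steps — that repeat gives the pumpable loop.

q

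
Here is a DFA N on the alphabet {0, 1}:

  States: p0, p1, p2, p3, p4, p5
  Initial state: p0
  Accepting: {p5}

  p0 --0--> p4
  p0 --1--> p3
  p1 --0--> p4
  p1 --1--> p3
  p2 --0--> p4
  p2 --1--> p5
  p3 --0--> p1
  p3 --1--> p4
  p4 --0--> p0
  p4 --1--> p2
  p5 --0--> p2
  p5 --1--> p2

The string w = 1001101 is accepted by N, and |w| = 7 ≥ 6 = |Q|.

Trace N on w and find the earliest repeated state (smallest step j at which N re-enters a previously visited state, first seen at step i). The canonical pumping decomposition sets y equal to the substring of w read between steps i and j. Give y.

State sequence: p0 -1-> p3 -0-> p1 -0-> p4 -1-> p2 -1-> p5 -0-> p2 -1-> p5
First repeat at step 6: p2 was already visited.

So i = 4, j = 6, giving x = w[0:4] = 1001, y = w[4:6] = 10, z = w[6:7] = 1.
Check: |xy| = 6 ≤ 6 and |y| = 2 ≥ 1. Reading y takes N from p2 back to p2, so every xyⁱz is accepted.

10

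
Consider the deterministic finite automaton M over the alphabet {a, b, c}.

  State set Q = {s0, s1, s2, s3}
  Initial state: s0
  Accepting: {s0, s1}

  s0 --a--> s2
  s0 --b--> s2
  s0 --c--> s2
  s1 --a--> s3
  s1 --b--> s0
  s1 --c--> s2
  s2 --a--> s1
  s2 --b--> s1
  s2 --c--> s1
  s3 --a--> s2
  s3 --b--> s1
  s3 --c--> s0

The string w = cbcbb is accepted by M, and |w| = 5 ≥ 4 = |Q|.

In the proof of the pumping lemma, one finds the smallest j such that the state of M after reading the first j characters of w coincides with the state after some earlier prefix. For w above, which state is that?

State sequence: s0 -c-> s2 -b-> s1 -c-> s2 -b-> s1 -b-> s0
First repeat at step 3: s2 was already visited.

The earliest repeat is at step j = 3: M is in s2, which it already visited at step i = 1.

s2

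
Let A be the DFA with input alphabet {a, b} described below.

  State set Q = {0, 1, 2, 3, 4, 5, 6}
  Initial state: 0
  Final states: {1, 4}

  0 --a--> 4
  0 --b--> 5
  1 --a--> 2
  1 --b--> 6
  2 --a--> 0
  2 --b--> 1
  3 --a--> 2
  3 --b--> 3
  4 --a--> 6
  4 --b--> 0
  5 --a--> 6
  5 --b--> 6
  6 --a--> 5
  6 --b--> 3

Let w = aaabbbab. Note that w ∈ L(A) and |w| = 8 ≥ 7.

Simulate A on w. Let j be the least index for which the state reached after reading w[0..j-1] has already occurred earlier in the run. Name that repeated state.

State sequence: 0 -a-> 4 -a-> 6 -a-> 5 -b-> 6 -b-> 3 -b-> 3 -a-> 2 -b-> 1
First repeat at step 4: 6 was already visited.

The earliest repeat is at step j = 4: A is in 6, which it already visited at step i = 2.
Pumping length from the standard proof: p = 7 (the number of states). The repeated state found above gives |xy| = j ≤ 7 and |y| = j − i ≥ 1.

6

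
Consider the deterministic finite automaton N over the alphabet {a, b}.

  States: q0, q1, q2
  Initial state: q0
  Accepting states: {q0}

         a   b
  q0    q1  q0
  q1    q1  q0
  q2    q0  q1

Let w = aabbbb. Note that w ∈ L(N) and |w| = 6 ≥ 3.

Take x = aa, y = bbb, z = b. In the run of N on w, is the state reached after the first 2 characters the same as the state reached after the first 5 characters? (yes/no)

State sequence: q0 -a-> q1 -a-> q1 -b-> q0 -b-> q0 -b-> q0

After x (step 2): q1. After xy (step 5): q0.
They differ (q1 ≠ q0), so y is not a cycle from the state after x; this split is not the one the pumping-lemma construction produces, and pumping y need not keep the string in L(N).

no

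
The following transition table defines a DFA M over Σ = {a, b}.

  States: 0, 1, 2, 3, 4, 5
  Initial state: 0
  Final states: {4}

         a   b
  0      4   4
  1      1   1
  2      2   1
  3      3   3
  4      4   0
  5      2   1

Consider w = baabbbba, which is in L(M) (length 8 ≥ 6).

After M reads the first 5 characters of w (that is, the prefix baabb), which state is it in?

State sequence: 0 -b-> 4 -a-> 4 -a-> 4 -b-> 0 -b-> 4

After reading 5 characters, M is in state 4.

4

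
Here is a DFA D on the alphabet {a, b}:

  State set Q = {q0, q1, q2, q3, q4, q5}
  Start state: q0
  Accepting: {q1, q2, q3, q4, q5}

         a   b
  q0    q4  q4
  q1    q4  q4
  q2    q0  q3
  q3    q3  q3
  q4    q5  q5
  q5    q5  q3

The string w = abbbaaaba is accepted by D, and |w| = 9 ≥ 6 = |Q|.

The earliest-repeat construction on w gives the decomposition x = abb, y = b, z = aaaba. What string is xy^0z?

abbaaaba

xy⁰z = xz = abb·aaaba = abbaaaba.
Reading y = b takes D from q3 back to q3, so after x the machine is still in q3, and z then leads to the accepting state q3. Hence abbaaaba ∈ L(D).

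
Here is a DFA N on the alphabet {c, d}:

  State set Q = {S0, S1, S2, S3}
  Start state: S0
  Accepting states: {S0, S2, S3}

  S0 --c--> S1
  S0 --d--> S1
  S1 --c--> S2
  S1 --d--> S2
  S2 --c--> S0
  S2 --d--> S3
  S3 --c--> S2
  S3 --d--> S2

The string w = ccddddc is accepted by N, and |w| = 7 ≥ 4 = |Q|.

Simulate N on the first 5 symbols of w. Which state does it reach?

S3

Run of N on the first 5 characters of w = c c d d d:
  step 0: S0  (start)
  step 1: S1  (read c: S0→S1)
  step 2: S2  (read c: S1→S2)
  step 3: S3  (read d: S2→S3)
  step 4: S2  (read d: S3→S2)
  step 5: S3  (read d: S2→S3)

After reading 5 characters, N is in state S3.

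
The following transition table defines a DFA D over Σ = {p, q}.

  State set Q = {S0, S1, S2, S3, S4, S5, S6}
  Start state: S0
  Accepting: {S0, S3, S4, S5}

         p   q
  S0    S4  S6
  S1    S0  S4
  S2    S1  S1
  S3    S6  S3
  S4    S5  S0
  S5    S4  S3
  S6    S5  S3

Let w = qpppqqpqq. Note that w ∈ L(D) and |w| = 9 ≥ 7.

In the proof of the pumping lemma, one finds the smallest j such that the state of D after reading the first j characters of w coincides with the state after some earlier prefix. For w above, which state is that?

Run of D on w = q p p p q q p q q:
  step 0: S0  (start)
  step 1: S6  (read q: S0→S6)
  step 2: S5  (read p: S6→S5)
  step 3: S4  (read p: S5→S4)
  step 4: S5  (read p: S4→S5)   ← first repeat (S5 seen earlier)
  step 5: S3  (read q: S5→S3)
  step 6: S3  (read q: S3→S3)
  step 7: S6  (read p: S3→S6)
  step 8: S3  (read q: S6→S3)
  step 9: S3  (read q: S3→S3)

The earliest repeat is at step j = 4: D is in S5, which it already visited at step i = 2.
The DFA has 7 states, so the proof of the pumping lemma guarantees a repeated state among the first 7+1 visited; the segment between the two visits is the pumpable y.

S5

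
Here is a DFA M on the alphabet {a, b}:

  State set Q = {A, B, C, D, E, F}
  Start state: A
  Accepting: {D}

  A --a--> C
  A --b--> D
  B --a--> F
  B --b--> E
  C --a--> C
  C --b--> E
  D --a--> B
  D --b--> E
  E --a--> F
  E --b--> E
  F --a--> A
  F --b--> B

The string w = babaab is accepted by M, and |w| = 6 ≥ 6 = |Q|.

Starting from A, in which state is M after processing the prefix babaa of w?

Run of M on the first 5 characters of w = b a b a a:
  step 0: A  (start)
  step 1: D  (read b: A→D)
  step 2: B  (read a: D→B)
  step 3: E  (read b: B→E)
  step 4: F  (read a: E→F)
  step 5: A  (read a: F→A)

After reading 5 characters, M is in state A.
(This kind of state-tracing is the core of the pumping-lemma construction: with 6 states, pigeonhole forces a repeat within the first 6 steps.)

A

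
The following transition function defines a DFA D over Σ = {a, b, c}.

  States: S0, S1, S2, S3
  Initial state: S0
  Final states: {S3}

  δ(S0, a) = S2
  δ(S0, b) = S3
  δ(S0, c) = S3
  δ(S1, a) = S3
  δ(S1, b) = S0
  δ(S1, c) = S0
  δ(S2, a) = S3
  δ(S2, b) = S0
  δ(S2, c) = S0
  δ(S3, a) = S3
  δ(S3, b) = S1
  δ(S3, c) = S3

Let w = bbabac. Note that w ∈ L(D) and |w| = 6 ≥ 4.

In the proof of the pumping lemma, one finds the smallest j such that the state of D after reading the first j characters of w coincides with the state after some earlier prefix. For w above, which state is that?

S3

State sequence: S0 -b-> S3 -b-> S1 -a-> S3 -b-> S1 -a-> S3 -c-> S3
First repeat at step 3: S3 was already visited.

The earliest repeat is at step j = 3: D is in S3, which it already visited at step i = 1.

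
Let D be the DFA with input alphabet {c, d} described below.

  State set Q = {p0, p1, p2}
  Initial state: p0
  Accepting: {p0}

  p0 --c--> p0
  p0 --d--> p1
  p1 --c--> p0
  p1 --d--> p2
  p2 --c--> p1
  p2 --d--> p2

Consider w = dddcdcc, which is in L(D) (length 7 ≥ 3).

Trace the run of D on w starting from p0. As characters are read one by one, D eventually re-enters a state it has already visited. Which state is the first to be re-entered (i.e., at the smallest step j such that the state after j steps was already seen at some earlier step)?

p2

State sequence: p0 -d-> p1 -d-> p2 -d-> p2 -c-> p1 -d-> p2 -c-> p1 -c-> p0
First repeat at step 3: p2 was already visited.

The earliest repeat is at step j = 3: D is in p2, which it already visited at step i = 2.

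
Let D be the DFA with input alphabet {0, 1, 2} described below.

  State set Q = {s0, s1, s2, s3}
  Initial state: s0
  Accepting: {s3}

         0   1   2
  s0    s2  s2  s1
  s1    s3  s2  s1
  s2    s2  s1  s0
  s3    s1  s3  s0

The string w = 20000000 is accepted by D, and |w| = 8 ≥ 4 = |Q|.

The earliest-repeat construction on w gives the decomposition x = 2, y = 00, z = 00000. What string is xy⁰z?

xy⁰z = xz = 2·00000 = 200000.
Reading y = 00 takes D from s1 back to s1, so after x the machine is still in s1, and z then leads to the accepting state s3. Hence 200000 ∈ L(D).

200000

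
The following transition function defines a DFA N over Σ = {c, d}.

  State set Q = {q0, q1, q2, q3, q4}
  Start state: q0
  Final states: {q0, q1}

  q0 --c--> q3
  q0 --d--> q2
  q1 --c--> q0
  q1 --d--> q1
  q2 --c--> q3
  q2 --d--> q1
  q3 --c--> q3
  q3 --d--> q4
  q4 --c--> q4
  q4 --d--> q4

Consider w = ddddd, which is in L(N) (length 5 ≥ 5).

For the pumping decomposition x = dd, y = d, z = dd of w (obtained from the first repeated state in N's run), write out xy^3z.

ddddddd

xy^3z = dd·d·d·d·dd = ddddddd.
Reading y = d takes N from q1 back to q1, so after x·y·y·y the machine is still in q1, and z then leads to the accepting state q1. Hence ddddddd ∈ L(N).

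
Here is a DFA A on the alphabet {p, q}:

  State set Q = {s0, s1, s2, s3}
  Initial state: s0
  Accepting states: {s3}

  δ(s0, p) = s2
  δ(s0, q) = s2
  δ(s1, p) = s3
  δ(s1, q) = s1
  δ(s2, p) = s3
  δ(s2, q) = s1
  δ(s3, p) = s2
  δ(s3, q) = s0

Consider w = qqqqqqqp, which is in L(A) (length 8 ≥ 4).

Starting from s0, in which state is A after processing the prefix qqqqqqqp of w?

s3

State sequence: s0 -q-> s2 -q-> s1 -q-> s1 -q-> s1 -q-> s1 -q-> s1 -q-> s1 -p-> s3

After reading 8 characters, A is in state s3.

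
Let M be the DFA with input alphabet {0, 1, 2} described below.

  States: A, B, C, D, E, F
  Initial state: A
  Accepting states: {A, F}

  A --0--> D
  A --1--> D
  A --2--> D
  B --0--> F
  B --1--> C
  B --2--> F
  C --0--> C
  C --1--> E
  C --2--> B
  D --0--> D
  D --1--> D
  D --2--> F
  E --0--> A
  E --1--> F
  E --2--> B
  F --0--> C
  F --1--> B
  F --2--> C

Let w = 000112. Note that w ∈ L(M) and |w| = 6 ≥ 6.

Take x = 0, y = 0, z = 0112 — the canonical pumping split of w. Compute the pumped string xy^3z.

xy^3z = 0·0·0·0·0112 = 00000112.
Reading y = 0 takes M from D back to D, so after x·y·y·y the machine is still in D, and z then leads to the accepting state F. Hence 00000112 ∈ L(M).

00000112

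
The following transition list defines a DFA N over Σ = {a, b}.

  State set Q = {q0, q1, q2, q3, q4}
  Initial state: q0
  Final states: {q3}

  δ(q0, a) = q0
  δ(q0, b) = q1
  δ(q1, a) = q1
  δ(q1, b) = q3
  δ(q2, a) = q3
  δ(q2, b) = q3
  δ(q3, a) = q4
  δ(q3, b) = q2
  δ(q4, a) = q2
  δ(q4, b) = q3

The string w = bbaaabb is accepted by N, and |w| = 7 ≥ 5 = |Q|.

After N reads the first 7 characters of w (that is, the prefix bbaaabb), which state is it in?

Run of N on the first 7 characters of w = b b a a a b b:
  step 0: q0  (start)
  step 1: q1  (read b: q0→q1)
  step 2: q3  (read b: q1→q3)
  step 3: q4  (read a: q3→q4)
  step 4: q2  (read a: q4→q2)
  step 5: q3  (read a: q2→q3)
  step 6: q2  (read b: q3→q2)
  step 7: q3  (read b: q2→q3)

After reading 7 characters, N is in state q3.

q3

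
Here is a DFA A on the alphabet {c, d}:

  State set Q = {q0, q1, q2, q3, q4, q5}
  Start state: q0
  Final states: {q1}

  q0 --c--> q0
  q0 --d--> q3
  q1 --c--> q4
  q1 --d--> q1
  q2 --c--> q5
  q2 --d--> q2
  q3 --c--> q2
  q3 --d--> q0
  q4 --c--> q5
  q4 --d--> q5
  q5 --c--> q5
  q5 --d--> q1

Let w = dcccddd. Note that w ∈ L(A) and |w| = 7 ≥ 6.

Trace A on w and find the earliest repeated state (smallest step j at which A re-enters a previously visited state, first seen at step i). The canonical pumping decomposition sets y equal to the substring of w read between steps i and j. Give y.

State sequence: q0 -d-> q3 -c-> q2 -c-> q5 -c-> q5 -d-> q1 -d-> q1 -d-> q1
First repeat at step 4: q5 was already visited.

So i = 3, j = 4, giving x = w[0:3] = dcc, y = w[3:4] = c, z = w[4:7] = ddd.
Check: |xy| = 4 ≤ 6 and |y| = 1 ≥ 1. Reading y takes A from q5 back to q5, so every xyⁱz is accepted.

c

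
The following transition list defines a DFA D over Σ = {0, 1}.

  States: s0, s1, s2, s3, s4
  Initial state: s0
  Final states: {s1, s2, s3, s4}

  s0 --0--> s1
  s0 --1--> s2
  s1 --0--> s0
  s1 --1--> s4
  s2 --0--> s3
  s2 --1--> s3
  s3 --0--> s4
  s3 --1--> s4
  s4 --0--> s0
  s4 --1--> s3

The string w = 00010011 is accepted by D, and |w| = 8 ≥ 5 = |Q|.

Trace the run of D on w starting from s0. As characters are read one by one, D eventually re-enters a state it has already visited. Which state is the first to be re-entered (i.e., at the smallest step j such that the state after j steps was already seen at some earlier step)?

State sequence: s0 -0-> s1 -0-> s0 -0-> s1 -1-> s4 -0-> s0 -0-> s1 -1-> s4 -1-> s3
First repeat at step 2: s0 was already visited.

The earliest repeat is at step j = 2: D is in s0, which it already visited at step i = 0.

s0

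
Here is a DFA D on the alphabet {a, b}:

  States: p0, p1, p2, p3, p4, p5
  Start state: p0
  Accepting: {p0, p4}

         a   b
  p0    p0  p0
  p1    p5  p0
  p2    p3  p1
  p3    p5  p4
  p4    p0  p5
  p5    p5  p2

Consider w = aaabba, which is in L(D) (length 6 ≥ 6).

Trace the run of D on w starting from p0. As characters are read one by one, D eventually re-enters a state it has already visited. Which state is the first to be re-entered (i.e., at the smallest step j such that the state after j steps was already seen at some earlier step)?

p0

Run of D on w = a a a b b a:
  step 0: p0  (start)
  step 1: p0  (read a: p0→p0)   ← first repeat (p0 seen earlier)
  step 2: p0  (read a: p0→p0)
  step 3: p0  (read a: p0→p0)
  step 4: p0  (read b: p0→p0)
  step 5: p0  (read b: p0→p0)
  step 6: p0  (read a: p0→p0)

The earliest repeat is at step j = 1: D is in p0, which it already visited at step i = 0.
The DFA has 6 states, so the proof of the pumping lemma guarantees a repeated state among the first 6+1 visited; the segment between the two visits is the pumpable y.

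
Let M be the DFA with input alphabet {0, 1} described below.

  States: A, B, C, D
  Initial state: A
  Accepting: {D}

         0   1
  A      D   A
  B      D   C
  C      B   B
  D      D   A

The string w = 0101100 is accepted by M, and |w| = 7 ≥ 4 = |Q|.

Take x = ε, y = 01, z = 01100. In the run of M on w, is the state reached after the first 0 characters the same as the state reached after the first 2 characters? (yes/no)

Run of M on the first 2 characters of w = 0 1:
  step 0: A  (start)
  step 1: D  (read 0: A→D)
  step 2: A  (read 1: D→A)

After x (step 0): A. After xy (step 2): A.
They match, so y = 01 drives M around a cycle from A back to itself; pumping y any number of times keeps M in A before reading z, and xyⁱz ∈ L(M) for every i ≥ 0.

yes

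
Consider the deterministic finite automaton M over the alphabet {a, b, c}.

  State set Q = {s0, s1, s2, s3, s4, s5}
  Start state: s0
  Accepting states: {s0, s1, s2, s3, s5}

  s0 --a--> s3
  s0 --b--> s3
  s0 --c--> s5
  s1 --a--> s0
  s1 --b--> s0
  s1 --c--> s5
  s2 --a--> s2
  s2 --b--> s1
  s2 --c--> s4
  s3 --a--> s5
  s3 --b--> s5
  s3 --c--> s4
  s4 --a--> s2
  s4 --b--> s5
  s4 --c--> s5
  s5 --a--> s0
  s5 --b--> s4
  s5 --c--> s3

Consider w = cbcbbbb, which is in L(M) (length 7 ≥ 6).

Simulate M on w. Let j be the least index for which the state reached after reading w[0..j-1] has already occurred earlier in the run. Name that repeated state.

s5

State sequence: s0 -c-> s5 -b-> s4 -c-> s5 -b-> s4 -b-> s5 -b-> s4 -b-> s5
First repeat at step 3: s5 was already visited.

The earliest repeat is at step j = 3: M is in s5, which it already visited at step i = 1.
The DFA has 6 states, so the proof of the pumping lemma guarantees a repeated state among the first 6+1 visited; the segment between the two visits is the pumpable y.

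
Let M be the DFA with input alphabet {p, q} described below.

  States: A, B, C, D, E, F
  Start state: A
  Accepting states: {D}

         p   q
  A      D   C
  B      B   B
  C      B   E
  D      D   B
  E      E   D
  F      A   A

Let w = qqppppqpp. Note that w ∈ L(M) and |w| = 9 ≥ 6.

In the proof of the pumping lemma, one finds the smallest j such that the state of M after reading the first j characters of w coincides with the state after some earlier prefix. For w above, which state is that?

E

State sequence: A -q-> C -q-> E -p-> E -p-> E -p-> E -p-> E -q-> D -p-> D -p-> D
First repeat at step 3: E was already visited.

The earliest repeat is at step j = 3: M is in E, which it already visited at step i = 2.
The DFA has 6 states, so the proof of the pumping lemma guarantees a repeated state among the first 6+1 visited; the segment between the two visits is the pumpable y.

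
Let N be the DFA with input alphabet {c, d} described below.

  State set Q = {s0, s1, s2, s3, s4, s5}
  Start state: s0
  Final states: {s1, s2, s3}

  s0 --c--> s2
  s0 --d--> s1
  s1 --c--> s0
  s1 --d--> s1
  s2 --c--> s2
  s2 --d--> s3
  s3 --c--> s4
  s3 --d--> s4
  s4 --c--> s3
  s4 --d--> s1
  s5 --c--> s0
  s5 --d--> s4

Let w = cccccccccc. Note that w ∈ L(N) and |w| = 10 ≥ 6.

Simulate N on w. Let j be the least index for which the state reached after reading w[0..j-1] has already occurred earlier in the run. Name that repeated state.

s2

State sequence: s0 -c-> s2 -c-> s2 -c-> s2 -c-> s2 -c-> s2 -c-> s2 -c-> s2 -c-> s2 -c-> s2 -c-> s2
First repeat at step 2: s2 was already visited.

The earliest repeat is at step j = 2: N is in s2, which it already visited at step i = 1.
Pumping length from the standard proof: p = 6 (the number of states). The repeated state found above gives |xy| = j ≤ 6 and |y| = j − i ≥ 1.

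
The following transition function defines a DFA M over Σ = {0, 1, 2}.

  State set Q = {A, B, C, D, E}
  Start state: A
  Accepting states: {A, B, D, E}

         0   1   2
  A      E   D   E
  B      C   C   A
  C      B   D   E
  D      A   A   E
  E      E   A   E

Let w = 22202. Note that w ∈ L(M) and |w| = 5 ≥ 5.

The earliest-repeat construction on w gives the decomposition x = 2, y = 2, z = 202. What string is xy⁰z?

xy⁰z = xz = 2·202 = 2202.
Reading y = 2 takes M from E back to E, so after x the machine is still in E, and z then leads to the accepting state E. Hence 2202 ∈ L(M).

2202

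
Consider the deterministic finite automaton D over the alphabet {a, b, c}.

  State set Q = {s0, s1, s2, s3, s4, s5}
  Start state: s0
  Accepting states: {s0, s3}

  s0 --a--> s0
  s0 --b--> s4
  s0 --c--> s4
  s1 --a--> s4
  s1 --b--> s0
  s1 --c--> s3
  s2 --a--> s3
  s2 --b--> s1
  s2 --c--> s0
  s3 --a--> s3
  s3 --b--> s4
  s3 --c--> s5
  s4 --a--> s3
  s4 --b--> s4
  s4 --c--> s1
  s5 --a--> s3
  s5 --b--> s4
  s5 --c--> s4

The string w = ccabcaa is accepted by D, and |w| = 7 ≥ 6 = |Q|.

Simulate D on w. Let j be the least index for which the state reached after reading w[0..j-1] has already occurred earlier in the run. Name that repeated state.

Run of D on w = c c a b c a a:
  step 0: s0  (start)
  step 1: s4  (read c: s0→s4)
  step 2: s1  (read c: s4→s1)
  step 3: s4  (read a: s1→s4)   ← first repeat (s4 seen earlier)
  step 4: s4  (read b: s4→s4)
  step 5: s1  (read c: s4→s1)
  step 6: s4  (read a: s1→s4)
  step 7: s3  (read a: s4→s3)

The earliest repeat is at step j = 3: D is in s4, which it already visited at step i = 1.
Since D has 6 states, any run of length ≥ 6 visits 6+1 states, so by pigeonhole some state repeats within the first 6 steps — that repeat gives the pumpable loop.

s4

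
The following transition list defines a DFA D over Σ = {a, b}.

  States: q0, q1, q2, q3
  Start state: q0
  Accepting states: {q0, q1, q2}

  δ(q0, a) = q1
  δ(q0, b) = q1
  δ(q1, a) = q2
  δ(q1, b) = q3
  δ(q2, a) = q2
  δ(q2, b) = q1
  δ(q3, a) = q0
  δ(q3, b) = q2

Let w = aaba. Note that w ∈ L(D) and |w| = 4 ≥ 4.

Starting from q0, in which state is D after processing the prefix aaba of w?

State sequence: q0 -a-> q1 -a-> q2 -b-> q1 -a-> q2

After reading 4 characters, D is in state q2.

q2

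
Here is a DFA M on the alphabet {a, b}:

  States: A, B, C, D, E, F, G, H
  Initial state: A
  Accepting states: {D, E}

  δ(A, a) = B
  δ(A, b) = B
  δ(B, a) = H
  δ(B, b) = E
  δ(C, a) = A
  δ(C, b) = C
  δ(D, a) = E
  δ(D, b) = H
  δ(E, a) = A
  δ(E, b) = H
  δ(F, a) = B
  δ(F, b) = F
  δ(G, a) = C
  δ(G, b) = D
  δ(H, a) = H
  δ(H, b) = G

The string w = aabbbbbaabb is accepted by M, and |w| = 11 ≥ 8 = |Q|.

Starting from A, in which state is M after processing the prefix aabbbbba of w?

E

State sequence: A -a-> B -a-> H -b-> G -b-> D -b-> H -b-> G -b-> D -a-> E

After reading 8 characters, M is in state E.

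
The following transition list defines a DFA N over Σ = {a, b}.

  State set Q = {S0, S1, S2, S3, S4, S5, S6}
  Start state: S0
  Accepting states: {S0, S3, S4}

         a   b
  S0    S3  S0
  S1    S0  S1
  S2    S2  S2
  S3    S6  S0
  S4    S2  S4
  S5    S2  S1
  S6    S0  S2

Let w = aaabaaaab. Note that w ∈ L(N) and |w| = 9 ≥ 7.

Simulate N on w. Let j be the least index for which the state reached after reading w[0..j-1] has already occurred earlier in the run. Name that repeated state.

S0

Run of N on w = a a a b a a a a b:
  step 0: S0  (start)
  step 1: S3  (read a: S0→S3)
  step 2: S6  (read a: S3→S6)
  step 3: S0  (read a: S6→S0)   ← first repeat (S0 seen earlier)
  step 4: S0  (read b: S0→S0)
  step 5: S3  (read a: S0→S3)
  step 6: S6  (read a: S3→S6)
  step 7: S0  (read a: S6→S0)
  step 8: S3  (read a: S0→S3)
  step 9: S0  (read b: S3→S0)

The earliest repeat is at step j = 3: N is in S0, which it already visited at step i = 0.
Pumping length from the standard proof: p = 7 (the number of states). The repeated state found above gives |xy| = j ≤ 7 and |y| = j − i ≥ 1.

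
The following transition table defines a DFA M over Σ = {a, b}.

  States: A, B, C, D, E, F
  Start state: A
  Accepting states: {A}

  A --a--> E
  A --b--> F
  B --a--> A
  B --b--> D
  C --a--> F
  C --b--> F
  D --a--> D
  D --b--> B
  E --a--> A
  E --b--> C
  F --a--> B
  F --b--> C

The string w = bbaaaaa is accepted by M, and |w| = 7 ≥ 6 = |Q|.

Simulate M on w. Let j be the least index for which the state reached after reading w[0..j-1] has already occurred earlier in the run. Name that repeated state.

Run of M on w = b b a a a a a:
  step 0: A  (start)
  step 1: F  (read b: A→F)
  step 2: C  (read b: F→C)
  step 3: F  (read a: C→F)   ← first repeat (F seen earlier)
  step 4: B  (read a: F→B)
  step 5: A  (read a: B→A)
  step 6: E  (read a: A→E)
  step 7: A  (read a: E→A)

The earliest repeat is at step j = 3: M is in F, which it already visited at step i = 1.
With |Q| = 6, pigeonhole forces a state repeat no later than step 6; the substring read between the first and second visits to that state can be pumped.

F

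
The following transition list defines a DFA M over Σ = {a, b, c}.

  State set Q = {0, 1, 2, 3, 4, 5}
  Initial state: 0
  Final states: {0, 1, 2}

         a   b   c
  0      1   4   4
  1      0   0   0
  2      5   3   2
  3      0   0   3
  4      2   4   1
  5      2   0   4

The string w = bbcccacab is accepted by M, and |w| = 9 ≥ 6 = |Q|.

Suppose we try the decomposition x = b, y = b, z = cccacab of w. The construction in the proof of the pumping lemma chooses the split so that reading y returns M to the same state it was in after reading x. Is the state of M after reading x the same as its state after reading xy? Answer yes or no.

yes

Run of M on the first 2 characters of w = b b:
  step 0: 0  (start)
  step 1: 4  (read b: 0→4)
  step 2: 4  (read b: 4→4)

After x (step 1): 4. After xy (step 2): 4.
They match, so y = b drives M around a cycle from 4 back to itself; pumping y any number of times keeps M in 4 before reading z, and xyⁱz ∈ L(M) for every i ≥ 0.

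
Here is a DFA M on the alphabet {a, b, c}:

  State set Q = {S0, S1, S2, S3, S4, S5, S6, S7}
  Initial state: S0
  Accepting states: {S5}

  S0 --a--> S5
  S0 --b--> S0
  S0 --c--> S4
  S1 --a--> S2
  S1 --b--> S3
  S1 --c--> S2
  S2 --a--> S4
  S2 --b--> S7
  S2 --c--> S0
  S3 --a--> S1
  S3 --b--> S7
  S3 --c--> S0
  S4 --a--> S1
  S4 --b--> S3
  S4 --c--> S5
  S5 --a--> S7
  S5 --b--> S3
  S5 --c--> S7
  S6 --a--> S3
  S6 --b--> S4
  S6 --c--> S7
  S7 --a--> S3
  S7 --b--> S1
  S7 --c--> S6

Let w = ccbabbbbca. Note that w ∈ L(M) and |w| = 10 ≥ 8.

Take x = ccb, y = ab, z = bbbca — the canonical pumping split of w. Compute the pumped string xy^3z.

xy^3z = ccb·ab·ab·ab·bbbca = ccbabababbbbca.
Reading y = ab takes M from S3 back to S3, so after x·y·y·y the machine is still in S3, and z then leads to the accepting state S5. Hence ccbabababbbbca ∈ L(M).

ccbabababbbbca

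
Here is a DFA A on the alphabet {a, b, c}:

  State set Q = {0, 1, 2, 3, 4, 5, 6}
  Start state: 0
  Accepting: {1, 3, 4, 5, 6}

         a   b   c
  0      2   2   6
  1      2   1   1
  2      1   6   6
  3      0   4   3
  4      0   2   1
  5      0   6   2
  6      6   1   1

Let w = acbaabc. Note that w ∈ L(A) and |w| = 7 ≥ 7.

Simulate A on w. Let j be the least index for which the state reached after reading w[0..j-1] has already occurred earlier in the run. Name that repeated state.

Run of A on w = a c b a a b c:
  step 0: 0  (start)
  step 1: 2  (read a: 0→2)
  step 2: 6  (read c: 2→6)
  step 3: 1  (read b: 6→1)
  step 4: 2  (read a: 1→2)   ← first repeat (2 seen earlier)
  step 5: 1  (read a: 2→1)
  step 6: 1  (read b: 1→1)
  step 7: 1  (read c: 1→1)

The earliest repeat is at step j = 4: A is in 2, which it already visited at step i = 1.
Since A has 7 states, any run of length ≥ 7 visits 7+1 states, so by pigeonhole some state repeats within the first 7 steps — that repeat gives the pumpable loop.

2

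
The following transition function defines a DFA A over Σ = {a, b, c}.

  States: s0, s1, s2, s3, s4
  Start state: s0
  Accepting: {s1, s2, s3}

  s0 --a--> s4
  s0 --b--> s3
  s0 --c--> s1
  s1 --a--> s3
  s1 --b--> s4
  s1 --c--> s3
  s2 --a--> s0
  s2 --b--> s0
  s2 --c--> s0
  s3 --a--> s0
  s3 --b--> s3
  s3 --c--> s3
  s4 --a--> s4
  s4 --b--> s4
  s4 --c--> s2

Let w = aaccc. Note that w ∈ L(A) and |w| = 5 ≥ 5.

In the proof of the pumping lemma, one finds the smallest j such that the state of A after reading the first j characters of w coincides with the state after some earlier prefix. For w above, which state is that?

Run of A on w = a a c c c:
  step 0: s0  (start)
  step 1: s4  (read a: s0→s4)
  step 2: s4  (read a: s4→s4)   ← first repeat (s4 seen earlier)
  step 3: s2  (read c: s4→s2)
  step 4: s0  (read c: s2→s0)
  step 5: s1  (read c: s0→s1)

The earliest repeat is at step j = 2: A is in s4, which it already visited at step i = 1.
Since A has 5 states, any run of length ≥ 5 visits 5+1 states, so by pigeonhole some state repeats within the first 5 steps — that repeat gives the pumpable loop.

s4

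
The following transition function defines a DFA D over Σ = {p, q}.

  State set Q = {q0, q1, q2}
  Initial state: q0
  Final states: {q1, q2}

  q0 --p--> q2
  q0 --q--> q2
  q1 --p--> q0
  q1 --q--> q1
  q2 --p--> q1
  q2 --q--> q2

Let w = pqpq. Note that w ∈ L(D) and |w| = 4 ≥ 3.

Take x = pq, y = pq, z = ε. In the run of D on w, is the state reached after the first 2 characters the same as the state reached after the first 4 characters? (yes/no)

State sequence: q0 -p-> q2 -q-> q2 -p-> q1 -q-> q1

After x (step 2): q2. After xy (step 4): q1.
They differ (q2 ≠ q1), so y is not a cycle from the state after x; this split is not the one the pumping-lemma construction produces, and pumping y need not keep the string in L(D).

no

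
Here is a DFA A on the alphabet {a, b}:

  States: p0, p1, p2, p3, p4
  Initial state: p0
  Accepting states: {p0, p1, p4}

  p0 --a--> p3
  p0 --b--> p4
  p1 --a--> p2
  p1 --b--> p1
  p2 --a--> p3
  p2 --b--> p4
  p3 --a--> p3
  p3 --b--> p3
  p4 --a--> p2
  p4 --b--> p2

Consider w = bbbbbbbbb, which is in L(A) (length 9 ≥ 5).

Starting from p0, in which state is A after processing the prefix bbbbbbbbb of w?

State sequence: p0 -b-> p4 -b-> p2 -b-> p4 -b-> p2 -b-> p4 -b-> p2 -b-> p4 -b-> p2 -b-> p4

After reading 9 characters, A is in state p4.
(This kind of state-tracing is the core of the pumping-lemma construction: with 5 states, pigeonhole forces a repeat within the first 5 steps.)

p4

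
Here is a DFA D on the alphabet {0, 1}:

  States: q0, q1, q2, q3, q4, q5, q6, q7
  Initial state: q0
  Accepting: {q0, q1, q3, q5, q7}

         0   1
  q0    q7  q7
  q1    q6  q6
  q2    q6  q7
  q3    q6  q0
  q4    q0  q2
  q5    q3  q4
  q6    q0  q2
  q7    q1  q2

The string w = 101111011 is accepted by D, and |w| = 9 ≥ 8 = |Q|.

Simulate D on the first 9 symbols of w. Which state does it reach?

q7

Run of D on the first 9 characters of w = 1 0 1 1 1 1 0 1 1:
  step 0: q0  (start)
  step 1: q7  (read 1: q0→q7)
  step 2: q1  (read 0: q7→q1)
  step 3: q6  (read 1: q1→q6)
  step 4: q2  (read 1: q6→q2)
  step 5: q7  (read 1: q2→q7)
  step 6: q2  (read 1: q7→q2)
  step 7: q6  (read 0: q2→q6)
  step 8: q2  (read 1: q6→q2)
  step 9: q7  (read 1: q2→q7)

After reading 9 characters, D is in state q7.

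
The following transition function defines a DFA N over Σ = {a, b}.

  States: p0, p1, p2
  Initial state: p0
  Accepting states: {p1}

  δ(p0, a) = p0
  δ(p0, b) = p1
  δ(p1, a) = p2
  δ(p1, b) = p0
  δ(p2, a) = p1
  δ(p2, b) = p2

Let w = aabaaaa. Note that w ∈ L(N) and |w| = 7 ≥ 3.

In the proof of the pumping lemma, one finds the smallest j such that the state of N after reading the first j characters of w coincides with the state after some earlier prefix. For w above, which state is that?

p0

Run of N on w = a a b a a a a:
  step 0: p0  (start)
  step 1: p0  (read a: p0→p0)   ← first repeat (p0 seen earlier)
  step 2: p0  (read a: p0→p0)
  step 3: p1  (read b: p0→p1)
  step 4: p2  (read a: p1→p2)
  step 5: p1  (read a: p2→p1)
  step 6: p2  (read a: p1→p2)
  step 7: p1  (read a: p2→p1)

The earliest repeat is at step j = 1: N is in p0, which it already visited at step i = 0.
Pumping length from the standard proof: p = 3 (the number of states). The repeated state found above gives |xy| = j ≤ 3 and |y| = j − i ≥ 1.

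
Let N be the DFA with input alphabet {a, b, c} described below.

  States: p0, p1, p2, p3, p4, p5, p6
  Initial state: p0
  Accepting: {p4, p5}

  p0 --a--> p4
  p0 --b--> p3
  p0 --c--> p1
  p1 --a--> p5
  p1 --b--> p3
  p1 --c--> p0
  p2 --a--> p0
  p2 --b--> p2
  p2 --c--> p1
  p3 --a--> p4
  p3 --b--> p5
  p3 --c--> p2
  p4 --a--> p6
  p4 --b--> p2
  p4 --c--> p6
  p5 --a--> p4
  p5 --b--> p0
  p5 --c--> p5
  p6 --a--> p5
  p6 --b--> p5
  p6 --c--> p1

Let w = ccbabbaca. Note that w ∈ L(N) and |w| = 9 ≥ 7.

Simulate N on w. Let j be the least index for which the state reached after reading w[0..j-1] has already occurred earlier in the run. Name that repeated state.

State sequence: p0 -c-> p1 -c-> p0 -b-> p3 -a-> p4 -b-> p2 -b-> p2 -a-> p0 -c-> p1 -a-> p5
First repeat at step 2: p0 was already visited.

The earliest repeat is at step j = 2: N is in p0, which it already visited at step i = 0.
Pumping length from the standard proof: p = 7 (the number of states). The repeated state found above gives |xy| = j ≤ 7 and |y| = j − i ≥ 1.

p0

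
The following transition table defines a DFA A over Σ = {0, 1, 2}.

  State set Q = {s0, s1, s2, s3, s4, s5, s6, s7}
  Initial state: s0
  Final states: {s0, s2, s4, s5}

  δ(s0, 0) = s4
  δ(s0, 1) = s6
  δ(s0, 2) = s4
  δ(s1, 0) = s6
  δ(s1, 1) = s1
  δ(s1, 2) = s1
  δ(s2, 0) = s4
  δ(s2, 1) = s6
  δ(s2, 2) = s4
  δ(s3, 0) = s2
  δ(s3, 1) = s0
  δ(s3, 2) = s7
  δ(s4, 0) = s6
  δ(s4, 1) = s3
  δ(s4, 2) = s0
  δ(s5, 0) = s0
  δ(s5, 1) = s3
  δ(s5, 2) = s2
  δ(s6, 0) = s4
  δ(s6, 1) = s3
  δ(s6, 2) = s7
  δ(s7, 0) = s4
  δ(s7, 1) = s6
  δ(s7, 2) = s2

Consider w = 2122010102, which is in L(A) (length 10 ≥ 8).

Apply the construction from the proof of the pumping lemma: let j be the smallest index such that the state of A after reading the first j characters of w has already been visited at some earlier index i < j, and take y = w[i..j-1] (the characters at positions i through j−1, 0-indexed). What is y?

1220

Run of A on w = 2 1 2 2 0 1 0 1 0 2:
  step 0: s0  (start)
  step 1: s4  (read 2: s0→s4)
  step 2: s3  (read 1: s4→s3)
  step 3: s7  (read 2: s3→s7)
  step 4: s2  (read 2: s7→s2)
  step 5: s4  (read 0: s2→s4)   ← first repeat (s4 seen earlier)
  step 6: s3  (read 1: s4→s3)
  step 7: s2  (read 0: s3→s2)
  step 8: s6  (read 1: s2→s6)
  step 9: s4  (read 0: s6→s4)
  step 10: s0  (read 2: s4→s0)

So i = 1, j = 5, giving x = w[0:1] = 2, y = w[1:5] = 1220, z = w[5:10] = 10102.
Check: |xy| = 5 ≤ 8 and |y| = 4 ≥ 1. Reading y takes A from s4 back to s4, so every xyⁱz is accepted.
Since A has 8 states, any run of length ≥ 8 visits 8+1 states, so by pigeonhole some state repeats within the first 8 steps — that repeat gives the pumpable loop.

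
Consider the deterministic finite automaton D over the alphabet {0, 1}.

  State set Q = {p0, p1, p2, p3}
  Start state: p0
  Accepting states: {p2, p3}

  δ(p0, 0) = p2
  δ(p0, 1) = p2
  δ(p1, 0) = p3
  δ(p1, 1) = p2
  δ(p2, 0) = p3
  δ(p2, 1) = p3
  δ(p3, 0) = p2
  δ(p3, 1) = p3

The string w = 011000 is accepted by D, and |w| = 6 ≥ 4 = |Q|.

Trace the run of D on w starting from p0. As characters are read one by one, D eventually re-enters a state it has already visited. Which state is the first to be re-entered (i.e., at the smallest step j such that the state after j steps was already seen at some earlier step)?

State sequence: p0 -0-> p2 -1-> p3 -1-> p3 -0-> p2 -0-> p3 -0-> p2
First repeat at step 3: p3 was already visited.

The earliest repeat is at step j = 3: D is in p3, which it already visited at step i = 2.

p3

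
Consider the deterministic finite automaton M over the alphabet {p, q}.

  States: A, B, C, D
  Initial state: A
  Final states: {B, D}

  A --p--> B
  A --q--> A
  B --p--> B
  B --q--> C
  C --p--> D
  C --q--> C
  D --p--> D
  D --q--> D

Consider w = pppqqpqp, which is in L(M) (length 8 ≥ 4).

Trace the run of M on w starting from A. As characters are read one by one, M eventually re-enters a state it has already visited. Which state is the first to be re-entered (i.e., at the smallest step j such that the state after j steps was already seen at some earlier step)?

State sequence: A -p-> B -p-> B -p-> B -q-> C -q-> C -p-> D -q-> D -p-> D
First repeat at step 2: B was already visited.

The earliest repeat is at step j = 2: M is in B, which it already visited at step i = 1.
Since M has 4 states, any run of length ≥ 4 visits 4+1 states, so by pigeonhole some state repeats within the first 4 steps — that repeat gives the pumpable loop.

B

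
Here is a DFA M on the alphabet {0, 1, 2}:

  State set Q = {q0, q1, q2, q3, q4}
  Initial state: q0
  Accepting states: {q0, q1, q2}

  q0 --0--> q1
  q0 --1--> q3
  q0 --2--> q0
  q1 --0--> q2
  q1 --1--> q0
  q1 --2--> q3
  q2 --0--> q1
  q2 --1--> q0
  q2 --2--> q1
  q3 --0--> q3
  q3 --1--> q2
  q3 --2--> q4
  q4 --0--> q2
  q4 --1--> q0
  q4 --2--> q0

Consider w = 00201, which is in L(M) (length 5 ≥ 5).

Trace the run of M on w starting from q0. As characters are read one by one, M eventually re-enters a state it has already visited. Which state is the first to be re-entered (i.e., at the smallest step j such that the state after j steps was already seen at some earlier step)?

q1

Run of M on w = 0 0 2 0 1:
  step 0: q0  (start)
  step 1: q1  (read 0: q0→q1)
  step 2: q2  (read 0: q1→q2)
  step 3: q1  (read 2: q2→q1)   ← first repeat (q1 seen earlier)
  step 4: q2  (read 0: q1→q2)
  step 5: q0  (read 1: q2→q0)

The earliest repeat is at step j = 3: M is in q1, which it already visited at step i = 1.
Since M has 5 states, any run of length ≥ 5 visits 5+1 states, so by pigeonhole some state repeats within the first 5 steps — that repeat gives the pumpable loop.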